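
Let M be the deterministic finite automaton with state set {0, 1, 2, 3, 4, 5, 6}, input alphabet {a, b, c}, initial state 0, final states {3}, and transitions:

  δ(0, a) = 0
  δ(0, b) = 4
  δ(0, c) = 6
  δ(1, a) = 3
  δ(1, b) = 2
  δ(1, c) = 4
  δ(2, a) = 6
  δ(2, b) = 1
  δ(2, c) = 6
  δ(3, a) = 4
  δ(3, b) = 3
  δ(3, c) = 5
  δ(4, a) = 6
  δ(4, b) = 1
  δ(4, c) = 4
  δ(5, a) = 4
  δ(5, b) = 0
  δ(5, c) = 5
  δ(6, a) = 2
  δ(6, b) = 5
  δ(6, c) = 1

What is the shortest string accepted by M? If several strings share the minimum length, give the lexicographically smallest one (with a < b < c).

bba

A breadth-first search from 0 reaches an accepting state first via the path 0 → 4 → 1 → 3 on input bba.
No string of length < 3 is accepted (BFS exhausts all shorter strings without reaching an accepting state), and bba is the lexicographically least accepting string of length 3.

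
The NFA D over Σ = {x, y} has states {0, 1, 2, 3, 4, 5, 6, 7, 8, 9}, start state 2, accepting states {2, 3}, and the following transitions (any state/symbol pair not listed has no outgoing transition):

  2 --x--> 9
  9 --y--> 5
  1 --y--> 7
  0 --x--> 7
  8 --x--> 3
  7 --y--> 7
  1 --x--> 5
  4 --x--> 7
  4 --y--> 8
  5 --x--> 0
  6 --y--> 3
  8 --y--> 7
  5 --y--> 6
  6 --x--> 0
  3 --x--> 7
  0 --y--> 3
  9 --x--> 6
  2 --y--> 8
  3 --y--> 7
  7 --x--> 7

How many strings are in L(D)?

The useful subgraph on states {0, 2, 3, 5, 6, 8, 9} is acyclic, so L(D) is finite; the longest accepting path visits 6 useful states, giving maximum string length 5.
Counting accepting paths from 2 by length: 1 of length 0, 1 of length 2, 1 of length 3, 3 of length 4, 1 of length 5. Total 7.

7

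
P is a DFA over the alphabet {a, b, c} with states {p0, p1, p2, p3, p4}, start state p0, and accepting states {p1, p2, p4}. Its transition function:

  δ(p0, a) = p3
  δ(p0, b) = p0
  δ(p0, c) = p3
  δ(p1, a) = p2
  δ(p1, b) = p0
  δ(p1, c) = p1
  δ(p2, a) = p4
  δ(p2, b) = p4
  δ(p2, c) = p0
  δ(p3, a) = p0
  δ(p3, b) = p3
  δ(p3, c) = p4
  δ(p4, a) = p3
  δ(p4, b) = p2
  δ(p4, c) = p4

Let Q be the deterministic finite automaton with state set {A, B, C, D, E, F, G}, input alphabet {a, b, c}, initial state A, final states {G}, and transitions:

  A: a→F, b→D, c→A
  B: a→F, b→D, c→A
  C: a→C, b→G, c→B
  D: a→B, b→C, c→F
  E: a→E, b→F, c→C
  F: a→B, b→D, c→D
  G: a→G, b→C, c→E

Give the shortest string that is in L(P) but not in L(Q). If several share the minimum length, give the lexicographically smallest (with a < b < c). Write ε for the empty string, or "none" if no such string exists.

ac

The string ac is accepted by P but not by Q.
No shorter string lies in the difference, and ac is the lexicographically first length-2 string in L(P) \ L(Q).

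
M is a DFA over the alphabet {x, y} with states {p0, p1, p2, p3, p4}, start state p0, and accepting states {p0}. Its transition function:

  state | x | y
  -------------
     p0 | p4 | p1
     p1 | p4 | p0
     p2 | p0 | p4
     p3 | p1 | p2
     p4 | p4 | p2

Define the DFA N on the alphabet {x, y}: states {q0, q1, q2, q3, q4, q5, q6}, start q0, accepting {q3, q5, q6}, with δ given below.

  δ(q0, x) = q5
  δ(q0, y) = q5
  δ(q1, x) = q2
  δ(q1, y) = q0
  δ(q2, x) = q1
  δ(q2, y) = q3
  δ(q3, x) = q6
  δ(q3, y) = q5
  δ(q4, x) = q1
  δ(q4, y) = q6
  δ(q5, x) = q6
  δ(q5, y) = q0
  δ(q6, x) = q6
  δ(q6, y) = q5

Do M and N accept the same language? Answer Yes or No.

The empty string ε is accepted by M but rejected by N.
So L(M) ≠ L(N).

No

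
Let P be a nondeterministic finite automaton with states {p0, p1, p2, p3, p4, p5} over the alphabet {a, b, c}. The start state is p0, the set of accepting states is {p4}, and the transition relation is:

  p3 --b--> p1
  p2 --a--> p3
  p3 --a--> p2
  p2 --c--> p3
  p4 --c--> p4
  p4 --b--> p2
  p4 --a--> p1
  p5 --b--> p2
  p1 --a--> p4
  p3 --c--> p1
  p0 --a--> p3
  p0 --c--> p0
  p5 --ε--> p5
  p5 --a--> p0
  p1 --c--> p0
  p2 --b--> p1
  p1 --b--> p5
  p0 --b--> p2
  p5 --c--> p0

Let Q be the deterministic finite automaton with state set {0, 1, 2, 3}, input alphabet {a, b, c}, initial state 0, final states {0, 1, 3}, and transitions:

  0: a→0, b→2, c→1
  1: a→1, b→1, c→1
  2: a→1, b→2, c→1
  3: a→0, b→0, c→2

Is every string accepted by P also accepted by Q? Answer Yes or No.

Exploring the product automaton P × Q from the start pair (p0, 0), following both machines on each input symbol, reaches 12 state pairs: (p0, 0), (p3, 0), (p2, 2), (p0, 1), (p2, 0), (p1, 2), (p1, 1), (p3, 1), (p2, 1), (p4, 1), (p5, 2), (p5, 1).
P accepts in {p4} and Q accepts in {0, 1, 3}. The reachable pairs whose P-component is accepting are (p4, 1); in each of them the Q-component is accepting too, so the product for L(P) \ L(Q) (P-component accepting, Q-component rejecting) has no reachable accepting pair and the difference is empty.
Hence every string in L(P) is also in L(Q).

Yes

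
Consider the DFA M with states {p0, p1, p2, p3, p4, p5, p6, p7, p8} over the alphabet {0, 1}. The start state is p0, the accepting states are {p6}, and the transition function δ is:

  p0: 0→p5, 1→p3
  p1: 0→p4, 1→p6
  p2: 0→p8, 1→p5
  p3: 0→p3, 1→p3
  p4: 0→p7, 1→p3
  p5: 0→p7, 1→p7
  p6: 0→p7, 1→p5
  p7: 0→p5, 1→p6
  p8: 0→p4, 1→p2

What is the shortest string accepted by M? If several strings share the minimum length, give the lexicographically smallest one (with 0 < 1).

001

A breadth-first search from p0 reaches an accepting state first via the path p0 → p5 → p7 → p6 on input 001.
No string of length < 3 is accepted (BFS exhausts all shorter strings without reaching an accepting state), and 001 is the lexicographically least accepting string of length 3.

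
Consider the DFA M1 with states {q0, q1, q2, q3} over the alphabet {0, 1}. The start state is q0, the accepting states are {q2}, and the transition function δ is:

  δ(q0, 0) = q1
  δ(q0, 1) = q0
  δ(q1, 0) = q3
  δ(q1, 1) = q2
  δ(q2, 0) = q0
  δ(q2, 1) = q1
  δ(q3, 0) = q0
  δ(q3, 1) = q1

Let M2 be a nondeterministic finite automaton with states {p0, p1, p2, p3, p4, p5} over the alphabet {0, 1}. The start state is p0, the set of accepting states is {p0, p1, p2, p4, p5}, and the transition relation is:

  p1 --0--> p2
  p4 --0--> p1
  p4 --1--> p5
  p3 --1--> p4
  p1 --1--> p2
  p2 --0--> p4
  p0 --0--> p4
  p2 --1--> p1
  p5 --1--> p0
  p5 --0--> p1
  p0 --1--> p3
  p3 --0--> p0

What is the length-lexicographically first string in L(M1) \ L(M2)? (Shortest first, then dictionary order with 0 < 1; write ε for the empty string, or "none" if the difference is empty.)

101

The string 101 is accepted by M1 but not by M2.
No shorter string lies in the difference, and 101 is the lexicographically first length-3 string in L(M1) \ L(M2).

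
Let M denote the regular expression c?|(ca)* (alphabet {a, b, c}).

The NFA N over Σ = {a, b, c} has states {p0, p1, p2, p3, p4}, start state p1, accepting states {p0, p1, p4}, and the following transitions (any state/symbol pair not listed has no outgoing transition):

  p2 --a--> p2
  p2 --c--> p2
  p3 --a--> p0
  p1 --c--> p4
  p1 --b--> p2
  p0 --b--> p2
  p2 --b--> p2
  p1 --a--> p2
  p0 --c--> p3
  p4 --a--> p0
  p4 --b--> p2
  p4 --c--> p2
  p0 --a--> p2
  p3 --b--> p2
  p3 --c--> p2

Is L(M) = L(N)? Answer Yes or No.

Yes

Converting the expression M to a DFA (subset construction, then merging equivalent states) gives the minimal DFA with states {m0, m1, m2, m3, m4}, start state m0, accepting states {m0, m2, m3} and transitions m0: a→m1, b→m1, c→m2; m1: a→m1, b→m1, c→m1; m2: a→m3, b→m1, c→m1; m3: a→m1, b→m1, c→m4; m4: a→m3, b→m1, c→m1.
Exploring the product automaton M × N from the start pair (m0, p1), following both machines on each input symbol, reaches 5 state pairs: (m0, p1), (m1, p2), (m2, p4), (m3, p0), (m4, p3).
M accepts in {m0, m2, m3} and N accepts in {p0, p1, p4}. In every reachable pair the two components are either both accepting — (m0, p1), (m2, p4), (m3, p0) — or both non-accepting, so no string is accepted by exactly one of the machines: L(M) \ L(N) and L(N) \ L(M) are both empty.
Hence every string is accepted by M iff it is accepted by N, and the two languages coincide.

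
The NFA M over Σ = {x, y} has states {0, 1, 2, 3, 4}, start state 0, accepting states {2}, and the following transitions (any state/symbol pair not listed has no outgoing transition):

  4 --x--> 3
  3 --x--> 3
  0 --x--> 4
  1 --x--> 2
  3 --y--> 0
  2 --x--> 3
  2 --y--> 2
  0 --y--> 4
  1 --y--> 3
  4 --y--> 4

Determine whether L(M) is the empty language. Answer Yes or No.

Yes

The states reachable from the start state are {0, 3, 4}.
None of the accepting states {2} is reachable, so no string is accepted and L(M) = ∅.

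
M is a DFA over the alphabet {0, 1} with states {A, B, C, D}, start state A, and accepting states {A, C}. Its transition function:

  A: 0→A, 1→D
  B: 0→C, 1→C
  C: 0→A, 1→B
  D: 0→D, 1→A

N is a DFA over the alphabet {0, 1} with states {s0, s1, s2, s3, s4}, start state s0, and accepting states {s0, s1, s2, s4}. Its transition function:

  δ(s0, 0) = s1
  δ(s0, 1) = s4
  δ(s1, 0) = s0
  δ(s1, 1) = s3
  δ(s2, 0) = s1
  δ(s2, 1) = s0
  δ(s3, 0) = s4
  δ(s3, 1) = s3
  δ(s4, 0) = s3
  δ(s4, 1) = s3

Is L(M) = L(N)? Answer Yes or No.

The string 11 is accepted by M but rejected by N.
So L(M) ≠ L(N).

No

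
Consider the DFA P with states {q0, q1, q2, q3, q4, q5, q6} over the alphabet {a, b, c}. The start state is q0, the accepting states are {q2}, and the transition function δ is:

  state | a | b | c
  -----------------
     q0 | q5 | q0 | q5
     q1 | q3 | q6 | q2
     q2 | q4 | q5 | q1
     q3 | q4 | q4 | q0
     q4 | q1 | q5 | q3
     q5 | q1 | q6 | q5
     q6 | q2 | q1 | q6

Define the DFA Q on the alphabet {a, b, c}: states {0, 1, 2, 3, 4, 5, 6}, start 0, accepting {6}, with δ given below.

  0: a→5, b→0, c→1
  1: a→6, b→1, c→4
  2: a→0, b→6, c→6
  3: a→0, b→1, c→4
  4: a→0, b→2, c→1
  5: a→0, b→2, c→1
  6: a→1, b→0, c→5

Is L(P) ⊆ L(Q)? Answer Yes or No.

No

The string aac is in L(P) but not in L(Q).
So L(P) ⊄ L(Q).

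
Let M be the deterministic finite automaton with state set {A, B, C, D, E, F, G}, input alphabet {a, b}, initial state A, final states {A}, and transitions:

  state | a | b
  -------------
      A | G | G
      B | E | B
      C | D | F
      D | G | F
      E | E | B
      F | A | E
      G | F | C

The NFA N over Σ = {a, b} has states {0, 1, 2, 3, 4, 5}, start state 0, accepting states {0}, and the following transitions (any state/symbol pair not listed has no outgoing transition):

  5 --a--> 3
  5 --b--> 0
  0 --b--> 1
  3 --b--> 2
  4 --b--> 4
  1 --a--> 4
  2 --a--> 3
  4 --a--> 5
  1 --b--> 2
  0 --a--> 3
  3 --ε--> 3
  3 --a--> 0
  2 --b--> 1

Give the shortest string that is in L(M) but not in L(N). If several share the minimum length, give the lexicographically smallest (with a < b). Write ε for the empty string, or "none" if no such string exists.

aaa

The string aaa is accepted by M but not by N.
No shorter string lies in the difference, and aaa is the lexicographically first length-3 string in L(M) \ L(N).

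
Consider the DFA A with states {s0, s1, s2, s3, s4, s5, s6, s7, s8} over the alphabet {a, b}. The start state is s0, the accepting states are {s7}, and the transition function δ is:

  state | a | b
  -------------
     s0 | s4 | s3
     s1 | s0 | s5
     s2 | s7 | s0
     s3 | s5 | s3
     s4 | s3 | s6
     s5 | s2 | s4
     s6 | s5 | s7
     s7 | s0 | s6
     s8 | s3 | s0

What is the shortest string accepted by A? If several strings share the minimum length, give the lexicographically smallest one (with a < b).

abb

A breadth-first search from s0 reaches an accepting state first via the path s0 → s4 → s6 → s7 on input abb.
No string of length < 3 is accepted (BFS exhausts all shorter strings without reaching an accepting state), and abb is the lexicographically least accepting string of length 3.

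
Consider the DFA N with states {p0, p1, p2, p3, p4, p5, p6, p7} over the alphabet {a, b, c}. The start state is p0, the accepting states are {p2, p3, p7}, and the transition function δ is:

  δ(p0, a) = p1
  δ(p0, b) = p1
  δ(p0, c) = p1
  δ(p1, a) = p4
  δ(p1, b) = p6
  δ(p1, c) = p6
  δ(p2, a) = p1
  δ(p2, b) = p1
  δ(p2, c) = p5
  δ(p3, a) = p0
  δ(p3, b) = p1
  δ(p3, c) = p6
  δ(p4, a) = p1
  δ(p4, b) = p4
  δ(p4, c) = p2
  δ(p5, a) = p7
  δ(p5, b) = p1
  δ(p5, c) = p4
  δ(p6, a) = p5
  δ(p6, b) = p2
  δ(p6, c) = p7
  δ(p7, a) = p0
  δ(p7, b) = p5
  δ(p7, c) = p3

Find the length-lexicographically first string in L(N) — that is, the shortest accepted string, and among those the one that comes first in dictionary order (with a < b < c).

A breadth-first search from p0 reaches an accepting state first via the path p0 → p1 → p4 → p2 on input aac.
No string of length < 3 is accepted (BFS exhausts all shorter strings without reaching an accepting state), and aac is the lexicographically least accepting string of length 3.

aac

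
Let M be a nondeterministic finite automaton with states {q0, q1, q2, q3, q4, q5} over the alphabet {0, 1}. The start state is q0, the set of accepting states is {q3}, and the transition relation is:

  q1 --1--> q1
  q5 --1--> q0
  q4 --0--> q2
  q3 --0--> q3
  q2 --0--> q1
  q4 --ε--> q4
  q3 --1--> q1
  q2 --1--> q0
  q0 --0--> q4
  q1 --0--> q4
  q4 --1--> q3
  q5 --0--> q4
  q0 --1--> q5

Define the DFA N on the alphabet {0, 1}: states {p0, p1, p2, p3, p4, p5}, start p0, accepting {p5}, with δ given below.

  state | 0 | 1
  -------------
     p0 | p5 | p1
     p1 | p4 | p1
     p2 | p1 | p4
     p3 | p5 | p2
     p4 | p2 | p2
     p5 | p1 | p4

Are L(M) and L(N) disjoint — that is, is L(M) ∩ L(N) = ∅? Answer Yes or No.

Yes

Exploring the product automaton M × N from the start pair (q0, p0), following both machines on each input symbol, reaches 20 state pairs: (q0, p0), (q4, p5), (q5, p1), (q2, p1), (q3, p4), (q4, p4), (q0, p1), (q1, p4), (q3, p2), (q1, p2), (q2, p2), (q4, p2), (q3, p1), (q4, p1), (q1, p1), (q0, p4), (q2, p4), (q5, p2), (q0, p2), (q5, p4).
M accepts in {q3} and N accepts in {p5}; no reachable pair has both components accepting, so no string drives both machines to acceptance simultaneously and L(M) ∩ L(N) = ∅.
So no string is accepted by both, and the intersection is empty.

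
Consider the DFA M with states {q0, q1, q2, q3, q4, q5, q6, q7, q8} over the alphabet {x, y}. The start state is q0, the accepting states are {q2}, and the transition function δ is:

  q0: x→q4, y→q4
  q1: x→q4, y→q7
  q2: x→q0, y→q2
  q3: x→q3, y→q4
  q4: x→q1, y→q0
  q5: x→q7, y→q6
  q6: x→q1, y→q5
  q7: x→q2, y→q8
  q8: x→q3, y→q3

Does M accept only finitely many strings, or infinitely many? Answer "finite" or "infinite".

infinite

State q0 is reachable from the start and can reach an accepting state, and it lies on the cycle q0 → q4 → q0.
Traversing that cycle any number of times yields accepted strings of unbounded length, so the language is infinite.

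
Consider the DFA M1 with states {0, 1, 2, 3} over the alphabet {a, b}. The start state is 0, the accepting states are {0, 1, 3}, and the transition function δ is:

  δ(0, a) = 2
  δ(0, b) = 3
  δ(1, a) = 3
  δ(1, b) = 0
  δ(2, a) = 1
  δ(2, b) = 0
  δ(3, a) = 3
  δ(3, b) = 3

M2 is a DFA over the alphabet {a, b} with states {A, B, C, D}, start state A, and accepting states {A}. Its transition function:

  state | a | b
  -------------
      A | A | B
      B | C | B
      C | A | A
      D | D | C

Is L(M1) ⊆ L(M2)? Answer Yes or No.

The string b is in L(M1) but not in L(M2).
So L(M1) ⊄ L(M2).

No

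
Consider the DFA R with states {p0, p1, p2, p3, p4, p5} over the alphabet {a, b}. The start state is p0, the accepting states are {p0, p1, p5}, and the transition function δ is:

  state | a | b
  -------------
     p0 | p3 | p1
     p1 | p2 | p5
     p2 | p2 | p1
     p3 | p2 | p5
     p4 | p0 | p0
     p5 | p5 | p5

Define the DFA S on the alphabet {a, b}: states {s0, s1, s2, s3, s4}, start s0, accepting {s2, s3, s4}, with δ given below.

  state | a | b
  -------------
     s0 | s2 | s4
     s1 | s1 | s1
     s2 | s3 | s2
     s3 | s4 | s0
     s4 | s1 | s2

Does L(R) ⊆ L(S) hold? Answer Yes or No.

No

The empty string ε is in L(R) but not in L(S).
So L(R) ⊄ L(S).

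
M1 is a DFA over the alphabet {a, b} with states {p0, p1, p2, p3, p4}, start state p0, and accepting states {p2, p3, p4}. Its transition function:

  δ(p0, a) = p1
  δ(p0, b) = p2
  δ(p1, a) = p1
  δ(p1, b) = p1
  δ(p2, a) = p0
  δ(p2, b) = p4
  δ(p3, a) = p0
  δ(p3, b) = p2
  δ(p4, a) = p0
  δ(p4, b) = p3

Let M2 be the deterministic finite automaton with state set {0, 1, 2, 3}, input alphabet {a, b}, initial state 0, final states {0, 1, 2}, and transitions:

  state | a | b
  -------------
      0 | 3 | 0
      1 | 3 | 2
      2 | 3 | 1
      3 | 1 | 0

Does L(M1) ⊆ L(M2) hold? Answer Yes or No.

Exploring the product automaton M1 × M2 from the start pair (p0, 0), following both machines on each input symbol, reaches 9 state pairs: (p0, 0), (p1, 3), (p2, 0), (p1, 1), (p1, 0), (p0, 3), (p4, 0), (p1, 2), (p3, 0).
M1 accepts in {p2, p3, p4} and M2 accepts in {0, 1, 2}. The reachable pairs whose M1-component is accepting are (p2, 0), (p4, 0), (p3, 0); in each of them the M2-component is accepting too, so the product for L(M1) \ L(M2) (M1-component accepting, M2-component rejecting) has no reachable accepting pair and the difference is empty.
Hence every string in L(M1) is also in L(M2).

Yes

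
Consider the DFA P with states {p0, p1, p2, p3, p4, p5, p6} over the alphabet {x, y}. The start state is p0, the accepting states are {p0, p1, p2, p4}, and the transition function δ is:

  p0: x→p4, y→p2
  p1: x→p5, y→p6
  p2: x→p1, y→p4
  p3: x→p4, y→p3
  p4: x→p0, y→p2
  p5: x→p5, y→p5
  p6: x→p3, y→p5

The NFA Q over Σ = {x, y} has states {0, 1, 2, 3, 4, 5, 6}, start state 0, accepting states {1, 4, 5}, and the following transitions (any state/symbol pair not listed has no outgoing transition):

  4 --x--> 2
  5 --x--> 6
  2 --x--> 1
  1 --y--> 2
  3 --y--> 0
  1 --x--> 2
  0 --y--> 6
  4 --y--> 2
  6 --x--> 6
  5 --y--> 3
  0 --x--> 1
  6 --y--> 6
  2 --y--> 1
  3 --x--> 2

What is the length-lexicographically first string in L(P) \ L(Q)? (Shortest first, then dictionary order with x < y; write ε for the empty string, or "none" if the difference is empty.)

ε

The empty string ε is accepted by P but not by Q.
Since ε is the unique shortest string, it is the required witness.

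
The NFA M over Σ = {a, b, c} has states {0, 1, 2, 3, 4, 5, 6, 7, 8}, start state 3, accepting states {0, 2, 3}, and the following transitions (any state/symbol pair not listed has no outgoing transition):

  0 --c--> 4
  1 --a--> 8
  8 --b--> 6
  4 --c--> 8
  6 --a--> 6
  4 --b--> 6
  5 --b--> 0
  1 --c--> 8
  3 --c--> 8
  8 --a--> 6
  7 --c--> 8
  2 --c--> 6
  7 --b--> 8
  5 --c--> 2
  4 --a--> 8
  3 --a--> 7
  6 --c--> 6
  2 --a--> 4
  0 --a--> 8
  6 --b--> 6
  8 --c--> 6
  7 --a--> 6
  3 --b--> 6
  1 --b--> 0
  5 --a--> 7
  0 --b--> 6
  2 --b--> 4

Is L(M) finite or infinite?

finite

The useful states (reachable from 3 and able to reach an accepting state) are {3}.
Restricted to these states the transition graph has no cycle, so every accepting path has bounded length and L is finite.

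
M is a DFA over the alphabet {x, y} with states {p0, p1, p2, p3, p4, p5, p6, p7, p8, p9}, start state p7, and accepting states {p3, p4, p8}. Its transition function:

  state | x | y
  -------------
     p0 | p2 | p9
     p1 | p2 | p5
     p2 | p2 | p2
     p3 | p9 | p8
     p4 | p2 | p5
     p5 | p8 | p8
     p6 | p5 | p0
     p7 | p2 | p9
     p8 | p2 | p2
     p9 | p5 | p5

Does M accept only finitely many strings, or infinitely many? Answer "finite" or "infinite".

finite

The useful states (reachable from p7 and able to reach an accepting state) are {p5, p7, p8, p9}.
Restricted to these states the transition graph has no cycle, so every accepting path has bounded length and L is finite.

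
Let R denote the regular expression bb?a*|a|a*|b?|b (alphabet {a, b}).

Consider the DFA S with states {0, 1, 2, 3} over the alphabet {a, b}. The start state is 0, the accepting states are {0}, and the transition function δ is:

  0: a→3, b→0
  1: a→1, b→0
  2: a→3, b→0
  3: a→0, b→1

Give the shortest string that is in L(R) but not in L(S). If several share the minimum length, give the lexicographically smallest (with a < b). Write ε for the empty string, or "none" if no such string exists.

a

The string a is accepted by R but not by S.
No shorter string lies in the difference, and a is the lexicographically first length-1 string in L(R) \ L(S).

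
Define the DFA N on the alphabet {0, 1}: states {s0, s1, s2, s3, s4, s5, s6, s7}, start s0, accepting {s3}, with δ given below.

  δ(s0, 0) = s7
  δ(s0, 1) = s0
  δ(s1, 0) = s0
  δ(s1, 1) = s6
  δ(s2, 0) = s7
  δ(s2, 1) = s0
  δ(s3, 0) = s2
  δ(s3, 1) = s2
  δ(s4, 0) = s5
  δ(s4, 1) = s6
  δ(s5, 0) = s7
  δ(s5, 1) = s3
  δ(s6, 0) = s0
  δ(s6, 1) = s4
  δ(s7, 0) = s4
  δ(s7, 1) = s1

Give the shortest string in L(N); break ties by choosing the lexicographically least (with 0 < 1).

0001

A breadth-first search from s0 reaches an accepting state first via the path s0 → s7 → s4 → s5 → s3 on input 0001.
No string of length < 4 is accepted (BFS exhausts all shorter strings without reaching an accepting state), and 0001 is the lexicographically least accepting string of length 4.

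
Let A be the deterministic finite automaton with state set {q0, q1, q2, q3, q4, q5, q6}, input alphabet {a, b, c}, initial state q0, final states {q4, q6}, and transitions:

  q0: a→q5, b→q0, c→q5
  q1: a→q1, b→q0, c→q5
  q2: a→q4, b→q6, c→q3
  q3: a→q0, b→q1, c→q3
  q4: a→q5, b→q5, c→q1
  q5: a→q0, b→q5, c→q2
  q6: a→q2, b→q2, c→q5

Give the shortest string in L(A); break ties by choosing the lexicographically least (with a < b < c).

A breadth-first search from q0 reaches an accepting state first via the path q0 → q5 → q2 → q4 on input aca.
No string of length < 3 is accepted (BFS exhausts all shorter strings without reaching an accepting state), and aca is the lexicographically least accepting string of length 3.

aca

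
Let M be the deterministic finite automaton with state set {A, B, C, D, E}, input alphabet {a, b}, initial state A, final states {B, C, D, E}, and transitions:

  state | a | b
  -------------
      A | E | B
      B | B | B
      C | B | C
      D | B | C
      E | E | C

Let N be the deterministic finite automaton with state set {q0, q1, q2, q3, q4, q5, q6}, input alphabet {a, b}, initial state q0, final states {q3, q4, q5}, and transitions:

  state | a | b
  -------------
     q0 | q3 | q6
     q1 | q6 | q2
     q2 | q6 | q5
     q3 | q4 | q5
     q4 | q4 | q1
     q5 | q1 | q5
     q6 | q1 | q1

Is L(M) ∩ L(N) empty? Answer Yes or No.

No

The string a is accepted by both M and N.
Hence L(M) ∩ L(N) ≠ ∅.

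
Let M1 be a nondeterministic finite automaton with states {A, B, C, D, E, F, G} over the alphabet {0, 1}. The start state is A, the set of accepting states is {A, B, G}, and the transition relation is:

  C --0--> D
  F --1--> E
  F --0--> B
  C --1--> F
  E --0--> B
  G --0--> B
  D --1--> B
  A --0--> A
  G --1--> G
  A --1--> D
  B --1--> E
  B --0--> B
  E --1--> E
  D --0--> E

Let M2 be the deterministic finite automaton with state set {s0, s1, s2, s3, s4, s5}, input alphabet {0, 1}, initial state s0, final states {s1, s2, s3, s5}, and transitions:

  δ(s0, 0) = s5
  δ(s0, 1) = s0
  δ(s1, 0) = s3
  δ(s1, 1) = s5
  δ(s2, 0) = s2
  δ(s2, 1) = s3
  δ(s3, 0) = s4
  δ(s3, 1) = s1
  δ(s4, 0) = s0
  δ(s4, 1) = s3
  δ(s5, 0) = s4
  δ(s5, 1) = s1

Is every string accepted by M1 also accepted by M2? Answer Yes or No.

No

The empty string ε is in L(M1) but not in L(M2).
So L(M1) ⊄ L(M2).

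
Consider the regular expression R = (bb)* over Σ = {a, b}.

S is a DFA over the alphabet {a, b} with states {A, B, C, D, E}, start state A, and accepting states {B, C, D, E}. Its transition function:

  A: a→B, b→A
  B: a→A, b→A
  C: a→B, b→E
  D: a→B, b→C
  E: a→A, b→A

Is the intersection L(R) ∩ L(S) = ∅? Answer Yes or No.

Yes

Converting the expression R to a DFA (subset construction, then merging equivalent states) gives the minimal DFA with states {r0, r1, r2}, start state r0, accepting states {r0} and transitions r0: a→r1, b→r2; r1: a→r1, b→r1; r2: a→r1, b→r0.
Exploring the product automaton R × S from the start pair (r0, A), following both machines on each input symbol, reaches 4 state pairs: (r0, A), (r1, B), (r2, A), (r1, A).
R accepts in {r0} and S accepts in {B, C, D, E}; no reachable pair has both components accepting, so no string drives both machines to acceptance simultaneously and L(R) ∩ L(S) = ∅.
So no string is accepted by both, and the intersection is empty.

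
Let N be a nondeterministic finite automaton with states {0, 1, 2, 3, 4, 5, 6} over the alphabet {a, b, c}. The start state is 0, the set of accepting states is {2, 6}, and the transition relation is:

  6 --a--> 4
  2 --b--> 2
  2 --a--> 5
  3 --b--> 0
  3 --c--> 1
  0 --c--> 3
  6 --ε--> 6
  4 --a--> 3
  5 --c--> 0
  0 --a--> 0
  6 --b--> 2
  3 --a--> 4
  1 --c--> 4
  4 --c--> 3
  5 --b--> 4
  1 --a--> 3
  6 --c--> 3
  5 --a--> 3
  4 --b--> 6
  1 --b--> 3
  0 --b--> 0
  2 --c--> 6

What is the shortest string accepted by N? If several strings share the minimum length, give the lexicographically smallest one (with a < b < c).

A breadth-first search from 0 reaches an accepting state first via the path 0 → 3 → 4 → 6 on input cab.
No string of length < 3 is accepted (BFS exhausts all shorter strings without reaching an accepting state), and cab is the lexicographically least accepting string of length 3.

cab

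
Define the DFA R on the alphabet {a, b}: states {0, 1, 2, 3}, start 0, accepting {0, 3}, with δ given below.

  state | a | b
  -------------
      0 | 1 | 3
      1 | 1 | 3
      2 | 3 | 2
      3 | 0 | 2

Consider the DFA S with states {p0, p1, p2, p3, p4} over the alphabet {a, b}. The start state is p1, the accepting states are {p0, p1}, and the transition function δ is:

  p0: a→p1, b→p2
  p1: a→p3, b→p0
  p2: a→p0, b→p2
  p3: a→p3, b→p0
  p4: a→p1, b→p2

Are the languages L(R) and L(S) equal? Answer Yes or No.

Yes

Exploring the product automaton R × S from the start pair (0, p1), following both machines on each input symbol, reaches 4 state pairs: (0, p1), (1, p3), (3, p0), (2, p2).
R accepts in {0, 3} and S accepts in {p0, p1}. In every reachable pair the two components are either both accepting — (0, p1), (3, p0) — or both non-accepting, so no string is accepted by exactly one of the machines: L(R) \ L(S) and L(S) \ L(R) are both empty.
Hence every string is accepted by R iff it is accepted by S, and the two languages coincide.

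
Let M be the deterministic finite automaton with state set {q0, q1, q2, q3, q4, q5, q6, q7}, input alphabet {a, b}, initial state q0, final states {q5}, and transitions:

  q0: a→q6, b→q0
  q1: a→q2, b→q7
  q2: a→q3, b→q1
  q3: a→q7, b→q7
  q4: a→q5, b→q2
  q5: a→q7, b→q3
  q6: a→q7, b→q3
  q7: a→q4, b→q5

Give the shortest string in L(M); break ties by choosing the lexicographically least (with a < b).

aab

A breadth-first search from q0 reaches an accepting state first via the path q0 → q6 → q7 → q5 on input aab.
No string of length < 3 is accepted (BFS exhausts all shorter strings without reaching an accepting state), and aab is the lexicographically least accepting string of length 3.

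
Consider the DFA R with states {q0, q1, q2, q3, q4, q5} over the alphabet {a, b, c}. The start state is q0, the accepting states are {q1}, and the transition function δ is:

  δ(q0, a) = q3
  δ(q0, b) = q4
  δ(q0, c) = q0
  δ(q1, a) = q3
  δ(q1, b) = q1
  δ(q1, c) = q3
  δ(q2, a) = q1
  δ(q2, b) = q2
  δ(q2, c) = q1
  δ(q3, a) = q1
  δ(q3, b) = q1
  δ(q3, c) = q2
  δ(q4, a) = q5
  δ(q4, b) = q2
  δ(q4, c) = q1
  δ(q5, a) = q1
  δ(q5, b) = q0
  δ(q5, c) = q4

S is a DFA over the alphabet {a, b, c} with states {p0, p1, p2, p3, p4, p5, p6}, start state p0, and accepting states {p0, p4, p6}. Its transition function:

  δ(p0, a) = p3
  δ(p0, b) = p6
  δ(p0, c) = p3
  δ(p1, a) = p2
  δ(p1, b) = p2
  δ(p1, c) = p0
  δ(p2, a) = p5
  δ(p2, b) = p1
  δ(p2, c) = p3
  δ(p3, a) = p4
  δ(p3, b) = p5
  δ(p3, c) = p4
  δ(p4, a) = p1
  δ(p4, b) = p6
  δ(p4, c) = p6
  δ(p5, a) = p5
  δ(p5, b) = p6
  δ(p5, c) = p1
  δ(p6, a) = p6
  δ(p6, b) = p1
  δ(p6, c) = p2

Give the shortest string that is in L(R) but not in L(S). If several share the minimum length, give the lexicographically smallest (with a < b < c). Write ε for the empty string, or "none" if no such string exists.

The string ab is accepted by R but not by S.
No shorter string lies in the difference, and ab is the lexicographically first length-2 string in L(R) \ L(S).

ab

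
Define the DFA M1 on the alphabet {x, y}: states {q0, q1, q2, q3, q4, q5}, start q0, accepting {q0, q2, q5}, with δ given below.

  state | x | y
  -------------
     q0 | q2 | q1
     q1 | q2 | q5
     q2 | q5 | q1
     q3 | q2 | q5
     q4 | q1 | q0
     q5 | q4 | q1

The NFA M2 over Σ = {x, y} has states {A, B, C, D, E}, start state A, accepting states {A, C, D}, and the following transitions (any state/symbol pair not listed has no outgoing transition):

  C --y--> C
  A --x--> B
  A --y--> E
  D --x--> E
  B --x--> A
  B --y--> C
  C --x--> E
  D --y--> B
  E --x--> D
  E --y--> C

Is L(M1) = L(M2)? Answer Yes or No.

The string x is accepted by M1 but rejected by M2.
So L(M1) ≠ L(M2).

No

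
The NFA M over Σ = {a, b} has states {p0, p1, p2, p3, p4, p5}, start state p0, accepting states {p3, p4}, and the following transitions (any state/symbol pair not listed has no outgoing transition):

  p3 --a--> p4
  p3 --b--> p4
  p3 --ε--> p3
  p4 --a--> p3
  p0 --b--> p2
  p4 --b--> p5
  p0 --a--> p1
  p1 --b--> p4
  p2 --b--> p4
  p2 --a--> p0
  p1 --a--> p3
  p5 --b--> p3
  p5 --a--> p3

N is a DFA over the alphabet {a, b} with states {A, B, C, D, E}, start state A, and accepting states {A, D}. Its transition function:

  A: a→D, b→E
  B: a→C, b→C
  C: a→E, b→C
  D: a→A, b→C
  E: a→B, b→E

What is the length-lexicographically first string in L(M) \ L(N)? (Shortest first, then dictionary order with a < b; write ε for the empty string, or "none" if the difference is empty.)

The string ab is accepted by M but not by N.
No shorter string lies in the difference, and ab is the lexicographically first length-2 string in L(M) \ L(N).

ab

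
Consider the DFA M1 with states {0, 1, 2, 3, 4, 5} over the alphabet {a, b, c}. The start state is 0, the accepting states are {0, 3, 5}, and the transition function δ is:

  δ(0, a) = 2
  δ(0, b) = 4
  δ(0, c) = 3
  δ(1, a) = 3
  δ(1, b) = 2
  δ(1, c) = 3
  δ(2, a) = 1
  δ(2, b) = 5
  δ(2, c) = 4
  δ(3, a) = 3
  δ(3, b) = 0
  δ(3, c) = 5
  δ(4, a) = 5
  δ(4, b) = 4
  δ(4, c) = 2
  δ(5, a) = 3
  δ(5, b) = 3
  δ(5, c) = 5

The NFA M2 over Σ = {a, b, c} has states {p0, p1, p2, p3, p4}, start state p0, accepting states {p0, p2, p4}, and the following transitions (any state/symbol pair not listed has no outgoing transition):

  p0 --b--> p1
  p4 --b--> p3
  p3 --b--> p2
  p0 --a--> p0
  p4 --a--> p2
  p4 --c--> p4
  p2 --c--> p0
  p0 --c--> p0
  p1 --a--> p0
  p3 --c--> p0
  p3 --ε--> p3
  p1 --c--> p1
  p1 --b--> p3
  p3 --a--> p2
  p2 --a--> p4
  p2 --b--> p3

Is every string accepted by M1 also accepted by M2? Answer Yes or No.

No

The string ab is in L(M1) but not in L(M2).
So L(M1) ⊄ L(M2).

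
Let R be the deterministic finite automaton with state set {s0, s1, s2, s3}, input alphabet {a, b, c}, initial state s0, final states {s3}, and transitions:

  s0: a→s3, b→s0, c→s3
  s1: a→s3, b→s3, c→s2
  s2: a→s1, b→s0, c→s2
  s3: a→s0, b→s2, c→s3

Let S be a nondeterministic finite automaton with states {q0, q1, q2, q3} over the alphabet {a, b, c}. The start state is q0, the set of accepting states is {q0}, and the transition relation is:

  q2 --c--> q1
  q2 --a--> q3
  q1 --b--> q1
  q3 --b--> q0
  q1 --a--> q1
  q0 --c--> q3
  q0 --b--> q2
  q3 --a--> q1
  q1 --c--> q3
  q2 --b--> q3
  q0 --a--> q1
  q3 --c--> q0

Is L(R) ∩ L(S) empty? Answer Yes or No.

The string cc is accepted by both R and S.
Hence L(R) ∩ L(S) ≠ ∅.

No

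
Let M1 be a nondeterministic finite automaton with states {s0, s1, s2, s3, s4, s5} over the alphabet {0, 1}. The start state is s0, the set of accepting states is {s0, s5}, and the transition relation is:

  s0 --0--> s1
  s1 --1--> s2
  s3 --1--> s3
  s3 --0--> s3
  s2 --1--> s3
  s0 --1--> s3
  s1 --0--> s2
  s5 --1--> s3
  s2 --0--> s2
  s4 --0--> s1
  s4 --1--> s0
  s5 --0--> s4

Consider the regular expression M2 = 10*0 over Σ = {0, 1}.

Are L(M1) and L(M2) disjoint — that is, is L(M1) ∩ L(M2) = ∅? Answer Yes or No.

Converting the expression M2 to a DFA (subset construction, then merging equivalent states) gives the minimal DFA with states {r0, r1, r2, r3}, start state r0, accepting states {r3} and transitions r0: 0→r1, 1→r2; r1: 0→r1, 1→r1; r2: 0→r3, 1→r1; r3: 0→r3, 1→r1.
Exploring the product automaton M1 × M2 from the start pair (s0, r0), following both machines on each input symbol, reaches 6 state pairs: (s0, r0), (s1, r1), (s3, r2), (s2, r1), (s3, r3), (s3, r1).
M1 accepts in {s0, s5} and M2 accepts in {r3}; no reachable pair has both components accepting, so no string drives both machines to acceptance simultaneously and L(M1) ∩ L(M2) = ∅.
So no string is accepted by both, and the intersection is empty.

Yes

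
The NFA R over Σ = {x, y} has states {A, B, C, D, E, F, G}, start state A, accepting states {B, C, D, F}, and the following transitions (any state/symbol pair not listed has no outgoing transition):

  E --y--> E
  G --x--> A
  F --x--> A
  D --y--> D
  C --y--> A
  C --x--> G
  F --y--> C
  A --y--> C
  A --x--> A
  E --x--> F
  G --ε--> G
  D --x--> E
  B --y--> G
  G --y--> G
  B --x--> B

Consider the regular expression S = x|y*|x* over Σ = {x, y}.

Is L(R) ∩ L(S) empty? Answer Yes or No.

The string y is accepted by both R and S.
Hence L(R) ∩ L(S) ≠ ∅.

No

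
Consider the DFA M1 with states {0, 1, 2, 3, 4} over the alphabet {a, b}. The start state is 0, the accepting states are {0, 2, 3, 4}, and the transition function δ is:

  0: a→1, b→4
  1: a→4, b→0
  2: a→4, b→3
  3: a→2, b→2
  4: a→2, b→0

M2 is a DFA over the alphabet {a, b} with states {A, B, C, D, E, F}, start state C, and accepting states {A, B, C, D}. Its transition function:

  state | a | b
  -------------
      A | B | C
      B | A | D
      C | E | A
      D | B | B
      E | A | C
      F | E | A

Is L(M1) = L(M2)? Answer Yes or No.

Yes

Exploring the product automaton M1 × M2 from the start pair (0, C), following both machines on each input symbol, reaches 5 state pairs: (0, C), (1, E), (4, A), (2, B), (3, D).
M1 accepts in {0, 2, 3, 4} and M2 accepts in {A, B, C, D}. In every reachable pair the two components are either both accepting — (0, C), (4, A), (2, B), (3, D) — or both non-accepting, so no string is accepted by exactly one of the machines: L(M1) \ L(M2) and L(M2) \ L(M1) are both empty.
Hence every string is accepted by M1 iff it is accepted by M2, and the two languages coincide.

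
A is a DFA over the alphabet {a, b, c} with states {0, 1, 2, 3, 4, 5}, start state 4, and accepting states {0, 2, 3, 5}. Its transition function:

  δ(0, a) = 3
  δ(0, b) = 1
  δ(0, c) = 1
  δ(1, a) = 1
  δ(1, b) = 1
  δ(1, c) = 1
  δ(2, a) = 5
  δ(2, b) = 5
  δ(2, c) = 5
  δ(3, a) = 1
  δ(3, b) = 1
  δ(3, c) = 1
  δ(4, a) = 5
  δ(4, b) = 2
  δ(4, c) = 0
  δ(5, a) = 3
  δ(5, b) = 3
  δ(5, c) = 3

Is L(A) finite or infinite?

The useful states (reachable from 4 and able to reach an accepting state) are {0, 2, 3, 4, 5}.
Restricted to these states the transition graph has no cycle, so every accepting path has bounded length and L is finite.

finite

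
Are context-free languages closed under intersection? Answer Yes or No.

No

{aⁿbⁿcᵐ : m,n≥0} and {aᵐbⁿcⁿ : m,n≥0} are both context-free, but their intersection {aⁿbⁿcⁿ : n≥0} is not (pumping lemma).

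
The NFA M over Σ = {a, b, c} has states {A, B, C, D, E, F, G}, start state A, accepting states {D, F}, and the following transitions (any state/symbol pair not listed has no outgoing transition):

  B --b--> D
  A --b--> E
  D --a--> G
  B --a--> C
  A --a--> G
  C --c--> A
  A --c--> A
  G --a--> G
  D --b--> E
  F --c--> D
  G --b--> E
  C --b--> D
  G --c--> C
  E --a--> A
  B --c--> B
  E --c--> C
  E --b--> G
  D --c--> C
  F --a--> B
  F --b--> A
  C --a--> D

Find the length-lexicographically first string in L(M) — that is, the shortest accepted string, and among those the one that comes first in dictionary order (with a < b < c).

aca

A breadth-first search from A reaches an accepting state first via the path A → G → C → D on input aca.
No string of length < 3 is accepted (BFS exhausts all shorter strings without reaching an accepting state), and aca is the lexicographically least accepting string of length 3.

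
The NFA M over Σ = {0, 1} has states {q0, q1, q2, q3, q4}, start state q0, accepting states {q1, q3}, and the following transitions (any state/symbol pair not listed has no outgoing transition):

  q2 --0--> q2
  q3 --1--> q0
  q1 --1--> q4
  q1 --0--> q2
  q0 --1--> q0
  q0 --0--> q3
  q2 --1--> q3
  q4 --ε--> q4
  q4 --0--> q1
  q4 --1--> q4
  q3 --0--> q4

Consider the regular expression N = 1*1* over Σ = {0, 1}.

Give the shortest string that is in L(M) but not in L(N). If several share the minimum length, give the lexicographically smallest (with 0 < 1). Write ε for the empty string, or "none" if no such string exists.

The string 0 is accepted by M but not by N.
No shorter string lies in the difference, and 0 is the lexicographically first length-1 string in L(M) \ L(N).

0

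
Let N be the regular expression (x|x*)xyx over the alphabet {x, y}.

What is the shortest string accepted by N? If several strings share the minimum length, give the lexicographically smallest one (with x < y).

By inspection of the expression, no string of length less than 3 matches, and xyx is the lexicographically first match of length 3.

xyx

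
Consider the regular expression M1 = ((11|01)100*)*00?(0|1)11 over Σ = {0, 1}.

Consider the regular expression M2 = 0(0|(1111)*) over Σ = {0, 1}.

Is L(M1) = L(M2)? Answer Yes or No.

The string 0011 is accepted by M1 but rejected by M2.
So L(M1) ≠ L(M2).

No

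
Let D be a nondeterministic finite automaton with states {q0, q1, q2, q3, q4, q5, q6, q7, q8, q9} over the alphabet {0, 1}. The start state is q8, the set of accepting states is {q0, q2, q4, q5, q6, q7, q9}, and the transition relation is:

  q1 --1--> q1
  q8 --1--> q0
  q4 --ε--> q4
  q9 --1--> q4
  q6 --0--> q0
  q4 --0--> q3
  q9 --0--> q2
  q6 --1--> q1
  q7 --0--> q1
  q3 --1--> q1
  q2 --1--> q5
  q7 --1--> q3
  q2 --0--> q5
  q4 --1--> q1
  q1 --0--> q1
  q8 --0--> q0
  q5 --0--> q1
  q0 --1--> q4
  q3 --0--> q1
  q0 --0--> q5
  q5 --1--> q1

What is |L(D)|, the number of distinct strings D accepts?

The useful subgraph on states {q0, q4, q5, q8} is acyclic, so L(D) is finite; the longest accepting path visits 3 useful states, giving maximum string length 2.
Counting accepting paths from q8 by length: 2 of length 1, 4 of length 2. Total 6.

6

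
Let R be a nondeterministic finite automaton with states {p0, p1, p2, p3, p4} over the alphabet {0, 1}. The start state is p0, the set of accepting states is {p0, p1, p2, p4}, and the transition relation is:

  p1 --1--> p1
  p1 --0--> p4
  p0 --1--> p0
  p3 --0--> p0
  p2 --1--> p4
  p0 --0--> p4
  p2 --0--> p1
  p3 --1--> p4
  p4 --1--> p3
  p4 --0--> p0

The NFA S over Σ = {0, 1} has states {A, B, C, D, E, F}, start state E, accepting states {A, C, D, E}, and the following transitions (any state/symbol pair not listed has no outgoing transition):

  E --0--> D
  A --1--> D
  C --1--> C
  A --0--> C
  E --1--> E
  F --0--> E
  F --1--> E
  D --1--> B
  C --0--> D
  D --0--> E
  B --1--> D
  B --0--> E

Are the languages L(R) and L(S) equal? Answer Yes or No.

Exploring the product automaton R × S from the start pair (p0, E), following both machines on each input symbol, reaches 3 state pairs: (p0, E), (p4, D), (p3, B).
R accepts in {p0, p1, p2, p4} and S accepts in {A, C, D, E}. In every reachable pair the two components are either both accepting — (p0, E), (p4, D) — or both non-accepting, so no string is accepted by exactly one of the machines: L(R) \ L(S) and L(S) \ L(R) are both empty.
Hence every string is accepted by R iff it is accepted by S, and the two languages coincide.

Yes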